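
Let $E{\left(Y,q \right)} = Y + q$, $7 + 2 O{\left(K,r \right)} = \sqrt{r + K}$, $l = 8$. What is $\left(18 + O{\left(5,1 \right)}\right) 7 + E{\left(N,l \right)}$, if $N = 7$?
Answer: $\frac{233}{2} + \frac{7 \sqrt{6}}{2} \approx 125.07$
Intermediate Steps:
$O{\left(K,r \right)} = - \frac{7}{2} + \frac{\sqrt{K + r}}{2}$ ($O{\left(K,r \right)} = - \frac{7}{2} + \frac{\sqrt{r + K}}{2} = - \frac{7}{2} + \frac{\sqrt{K + r}}{2}$)
$\left(18 + O{\left(5,1 \right)}\right) 7 + E{\left(N,l \right)} = \left(18 - \left(\frac{7}{2} - \frac{\sqrt{5 + 1}}{2}\right)\right) 7 + \left(7 + 8\right) = \left(18 - \left(\frac{7}{2} - \frac{\sqrt{6}}{2}\right)\right) 7 + 15 = \left(\frac{29}{2} + \frac{\sqrt{6}}{2}\right) 7 + 15 = \left(\frac{203}{2} + \frac{7 \sqrt{6}}{2}\right) + 15 = \frac{233}{2} + \frac{7 \sqrt{6}}{2}$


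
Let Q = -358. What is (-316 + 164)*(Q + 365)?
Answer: -1064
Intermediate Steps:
(-316 + 164)*(Q + 365) = (-316 + 164)*(-358 + 365) = -152*7 = -1064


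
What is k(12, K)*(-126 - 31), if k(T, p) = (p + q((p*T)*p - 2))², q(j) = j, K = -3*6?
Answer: -2348943568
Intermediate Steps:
K = -18
k(T, p) = (-2 + p + T*p²)² (k(T, p) = (p + ((p*T)*p - 2))² = (p + ((T*p)*p - 2))² = (p + (T*p² - 2))² = (p + (-2 + T*p²))² = (-2 + p + T*p²)²)
k(12, K)*(-126 - 31) = (-2 - 18 + 12*(-18)²)²*(-126 - 31) = (-2 - 18 + 12*324)²*(-157) = (-2 - 18 + 3888)²*(-157) = 3868²*(-157) = 14961424*(-157) = -2348943568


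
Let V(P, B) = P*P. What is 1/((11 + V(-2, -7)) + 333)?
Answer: 1/348 ≈ 0.0028736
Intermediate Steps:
V(P, B) = P**2
1/((11 + V(-2, -7)) + 333) = 1/((11 + (-2)**2) + 333) = 1/((11 + 4) + 333) = 1/(15 + 333) = 1/348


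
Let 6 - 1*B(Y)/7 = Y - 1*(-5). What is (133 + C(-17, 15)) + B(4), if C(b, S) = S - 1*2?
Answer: 125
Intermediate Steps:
C(b, S) = -2 + S (C(b, S) = S - 2 = -2 + S)
B(Y) = 7 - 7*Y (B(Y) = 42 - 7*(Y - 1*(-5)) = 42 - 7*(Y + 5) = 42 - 7*(5 + Y) = 42 + (-35 - 7*Y) = 7 - 7*Y)
(133 + C(-17, 15)) + B(4) = (133 + (-2 + 15)) + (7 - 7*4) = (133 + 13) + (7 - 28) = 146 - 21 = 125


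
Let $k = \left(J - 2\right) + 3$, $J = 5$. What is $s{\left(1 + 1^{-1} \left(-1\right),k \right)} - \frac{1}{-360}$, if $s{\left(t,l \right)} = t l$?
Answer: $\frac{1}{360} \approx 0.0027778$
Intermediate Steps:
$k = 6$ ($k = \left(5 - 2\right) + 3 = 3 + 3 = 6$)
$s{\left(t,l \right)} = l t$
$s{\left(1 + 1^{-1} \left(-1\right),k \right)} - \frac{1}{-360} = 6 \left(1 + 1^{-1} \left(-1\right)\right) - \frac{1}{-360} = 6 \left(1 + 1 \left(-1\right)\right) - - \frac{1}{360} = 6 \left(1 - 1\right) + \frac{1}{360} = 6 \cdot 0 + \frac{1}{360} = 0 + \frac{1}{360} = \frac{1}{360}$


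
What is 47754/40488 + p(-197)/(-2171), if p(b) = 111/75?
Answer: 61675007/52321100 ≈ 1.1788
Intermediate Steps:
p(b) = 37/25 (p(b) = 111*(1/75) = 37/25)
47754/40488 + p(-197)/(-2171) = 47754/40488 + (37/25)/(-2171) = 47754*(1/40488) + (37/25)*(-1/2171) = 1137/964 - 37/54275 = 61675007/52321100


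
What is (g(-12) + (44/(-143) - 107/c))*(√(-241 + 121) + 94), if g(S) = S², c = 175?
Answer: 30597846/2275 + 651018*I*√30/2275 ≈ 13450.0 + 1567.4*I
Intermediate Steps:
(g(-12) + (44/(-143) - 107/c))*(√(-241 + 121) + 94) = ((-12)² + (44/(-143) - 107/175))*(√(-241 + 121) + 94) = (144 + (44*(-1/143) - 107*1/175))*(√(-120) + 94) = (144 + (-4/13 - 107/175))*(2*I*√30 + 94) = (144 - 2091/2275)*(94 + 2*I*√30) = 325509*(94 + 2*I*√30)/2275 = 30597846/2275 + 651018*I*√30/2275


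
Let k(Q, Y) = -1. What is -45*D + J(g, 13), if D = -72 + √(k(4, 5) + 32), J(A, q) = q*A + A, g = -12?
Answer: 3072 - 45*√31 ≈ 2821.4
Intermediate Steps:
J(A, q) = A + A*q (J(A, q) = A*q + A = A + A*q)
D = -72 + √31 (D = -72 + √(-1 + 32) = -72 + √31 ≈ -66.432)
-45*D + J(g, 13) = -45*(-72 + √31) - 12*(1 + 13) = (3240 - 45*√31) - 12*14 = (3240 - 45*√31) - 168 = 3072 - 45*√31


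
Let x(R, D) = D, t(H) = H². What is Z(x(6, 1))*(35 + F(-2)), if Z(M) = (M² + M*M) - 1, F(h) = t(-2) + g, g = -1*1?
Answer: 38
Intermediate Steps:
g = -1
F(h) = 3 (F(h) = (-2)² - 1 = 4 - 1 = 3)
Z(M) = -1 + 2*M² (Z(M) = (M² + M²) - 1 = 2*M² - 1 = -1 + 2*M²)
Z(x(6, 1))*(35 + F(-2)) = (-1 + 2*1²)*(35 + 3) = (-1 + 2*1)*38 = (-1 + 2)*38 = 1*38 = 38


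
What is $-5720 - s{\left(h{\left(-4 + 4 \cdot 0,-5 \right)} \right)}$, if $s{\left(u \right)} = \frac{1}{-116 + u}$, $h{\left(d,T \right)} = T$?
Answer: $- \frac{692119}{121} \approx -5720.0$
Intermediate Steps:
$-5720 - s{\left(h{\left(-4 + 4 \cdot 0,-5 \right)} \right)} = -5720 - \frac{1}{-116 - 5} = -5720 - \frac{1}{-121} = -5720 - - \frac{1}{121} = -5720 + \frac{1}{121} = - \frac{692119}{121}$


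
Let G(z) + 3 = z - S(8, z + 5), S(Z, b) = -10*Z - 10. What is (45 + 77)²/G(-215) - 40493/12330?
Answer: -23587853/197280 ≈ -119.57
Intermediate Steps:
S(Z, b) = -10 - 10*Z
G(z) = 87 + z (G(z) = -3 + (z - (-10 - 10*8)) = -3 + (z - (-10 - 80)) = -3 + (z - 1*(-90)) = -3 + (z + 90) = -3 + (90 + z) = 87 + z)
(45 + 77)²/G(-215) - 40493/12330 = (45 + 77)²/(87 - 215) - 40493/12330 = 122²/(-128) - 40493*1/12330 = 14884*(-1/128) - 40493/12330 = -3721/32 - 40493/12330 = -23587853/197280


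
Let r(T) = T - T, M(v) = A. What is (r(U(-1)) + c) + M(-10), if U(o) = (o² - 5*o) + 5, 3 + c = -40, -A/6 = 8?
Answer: -91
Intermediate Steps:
A = -48 (A = -6*8 = -48)
c = -43 (c = -3 - 40 = -43)
M(v) = -48
U(o) = 5 + o² - 5*o
r(T) = 0
(r(U(-1)) + c) + M(-10) = (0 - 43) - 48 = -43 - 48 = -91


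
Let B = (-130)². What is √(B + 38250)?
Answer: 5*√2206 ≈ 234.84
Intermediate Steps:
B = 16900
√(B + 38250) = √(16900 + 38250) = √55150 = 5*√2206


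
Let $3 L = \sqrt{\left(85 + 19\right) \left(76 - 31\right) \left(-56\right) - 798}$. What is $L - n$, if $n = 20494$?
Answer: $-20494 + \frac{i \sqrt{262878}}{3} \approx -20494.0 + 170.91 i$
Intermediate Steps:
$L = \frac{i \sqrt{262878}}{3}$ ($L = \frac{\sqrt{\left(85 + 19\right) \left(76 - 31\right) \left(-56\right) - 798}}{3} = \frac{\sqrt{104 \cdot 45 \left(-56\right) - 798}}{3} = \frac{\sqrt{4680 \left(-56\right) - 798}}{3} = \frac{\sqrt{-262080 - 798}}{3} = \frac{\sqrt{-262878}}{3} = \frac{i \sqrt{262878}}{3} \approx 170.91 i$)
$L - n = \frac{i \sqrt{262878}}{3} - 20494 = -20494 + \frac{i \sqrt{262878}}{3}$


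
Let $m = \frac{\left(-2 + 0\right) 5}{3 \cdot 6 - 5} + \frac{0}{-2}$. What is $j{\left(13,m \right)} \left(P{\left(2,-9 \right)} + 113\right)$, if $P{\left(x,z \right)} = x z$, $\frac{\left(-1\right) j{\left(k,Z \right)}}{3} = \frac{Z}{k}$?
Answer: $\frac{2850}{169} \approx 16.864$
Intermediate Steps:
$m = - \frac{10}{13}$ ($m = \frac{\left(-2\right) 5}{18 - 5} + 0 \left(- \frac{1}{2}\right) = - \frac{10}{13} + 0 = - \frac{10}{13} \approx -0.76923$)
$j{\left(k,Z \right)} = - \frac{3 Z}{k}$ ($j{\left(k,Z \right)} = - 3 \frac{Z}{k} = - \frac{3 Z}{k}$)
$j{\left(13,m \right)} \left(P{\left(2,-9 \right)} + 113\right) = \left(-3\right) \left(- \frac{10}{13}\right) \frac{1}{13} \left(2 \left(-9\right) + 113\right) = \left(-3\right) \left(- \frac{10}{13}\right) \frac{1}{13} \left(-18 + 113\right) = \frac{30}{169} \cdot 95 = \frac{2850}{169}$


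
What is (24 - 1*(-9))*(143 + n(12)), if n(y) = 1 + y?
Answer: 5148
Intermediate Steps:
(24 - 1*(-9))*(143 + n(12)) = (24 - 1*(-9))*(143 + (1 + 12)) = (24 + 9)*(143 + 13) = 33*156 = 5148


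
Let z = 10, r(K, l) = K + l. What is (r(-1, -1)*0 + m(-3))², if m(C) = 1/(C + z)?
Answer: 1/49 ≈ 0.020408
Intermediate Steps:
m(C) = 1/(10 + C) (m(C) = 1/(C + 10) = 1/(10 + C))
(r(-1, -1)*0 + m(-3))² = ((-1 - 1)*0 + 1/(10 - 3))² = (-2*0 + 1/7)² = (0 + ⅐)² = (⅐)² = 1/49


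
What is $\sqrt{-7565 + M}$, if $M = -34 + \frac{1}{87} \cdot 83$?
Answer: $\frac{i \sqrt{57509610}}{87} \approx 87.167 i$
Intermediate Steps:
$M = - \frac{2875}{87}$ ($M = -34 + \frac{1}{87} \cdot 83 = -34 + \frac{83}{87} = - \frac{2875}{87} \approx -33.046$)
$\sqrt{-7565 + M} = \sqrt{-7565 - \frac{2875}{87}} = \sqrt{- \frac{661030}{87}} = \frac{i \sqrt{57509610}}{87}$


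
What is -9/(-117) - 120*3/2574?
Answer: -9/143 ≈ -0.062937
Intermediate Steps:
-9/(-117) - 120*3/2574 = -9*(-1/117) - 360/2574 = 1/13 - 1*20/143 = 1/13 - 20/143 = -9/143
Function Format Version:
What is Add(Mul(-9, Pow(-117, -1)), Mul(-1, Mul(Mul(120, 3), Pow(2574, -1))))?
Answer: Rational(-9, 143) ≈ -0.062937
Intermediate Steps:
Add(Mul(-9, Pow(-117, -1)), Mul(-1, Mul(Mul(120, 3), Pow(2574, -1)))) = Add(Mul(-9, Rational(-1, 117)), Mul(-1, Mul(360, Rational(1, 2574)))) = Add(Rational(1, 13), Mul(-1, Rational(20, 143))) = Add(Rational(1, 13), Rational(-20, 143)) = Rational(-9, 143)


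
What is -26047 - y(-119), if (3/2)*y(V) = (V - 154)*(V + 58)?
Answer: -37149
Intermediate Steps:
y(V) = 2*(-154 + V)*(58 + V)/3 (y(V) = 2*((V - 154)*(V + 58))/3 = 2*((-154 + V)*(58 + V))/3 = 2*(-154 + V)*(58 + V)/3)
-26047 - y(-119) = -26047 - (-17864/3 - 64*(-119) + (2/3)*(-119)**2) = -26047 - (-17864/3 + 7616 + (2/3)*14161) = -26047 - (-17864/3 + 7616 + 28322/3) = -26047 - 1*11102 = -26047 - 11102 = -37149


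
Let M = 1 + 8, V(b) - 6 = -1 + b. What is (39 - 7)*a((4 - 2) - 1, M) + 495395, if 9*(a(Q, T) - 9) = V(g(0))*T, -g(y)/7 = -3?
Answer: 496515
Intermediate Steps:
g(y) = 21 (g(y) = -7*(-3) = 21)
V(b) = 5 + b (V(b) = 6 + (-1 + b) = 5 + b)
M = 9
a(Q, T) = 9 + 26*T/9 (a(Q, T) = 9 + ((5 + 21)*T)/9 = 9 + (26*T)/9 = 9 + 26*T/9)
(39 - 7)*a((4 - 2) - 1, M) + 495395 = (39 - 7)*(9 + (26/9)*9) + 495395 = 32*(9 + 26) + 495395 = 32*35 + 495395 = 1120 + 495395 = 496515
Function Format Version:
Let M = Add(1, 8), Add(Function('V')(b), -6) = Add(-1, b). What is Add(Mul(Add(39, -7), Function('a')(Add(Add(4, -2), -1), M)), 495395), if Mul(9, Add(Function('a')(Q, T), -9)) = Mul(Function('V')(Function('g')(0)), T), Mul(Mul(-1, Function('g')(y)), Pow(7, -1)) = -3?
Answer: 496515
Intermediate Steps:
Function('g')(y) = 21 (Function('g')(y) = Mul(-7, -3) = 21)
Function('V')(b) = Add(5, b) (Function('V')(b) = Add(6, Add(-1, b)) = Add(5, b))
M = 9
Function('a')(Q, T) = Add(9, Mul(Rational(26, 9), T)) (Function('a')(Q, T) = Add(9, Mul(Rational(1, 9), Mul(Add(5, 21), T))) = Add(9, Mul(Rational(1, 9), Mul(26, T))) = Add(9, Mul(Rational(26, 9), T)))
Add(Mul(Add(39, -7), Function('a')(Add(Add(4, -2), -1), M)), 495395) = Add(Mul(Add(39, -7), Add(9, Mul(Rational(26, 9), 9))), 495395) = Add(Mul(32, Add(9, 26)), 495395) = Add(Mul(32, 35), 495395) = Add(1120, 495395) = 496515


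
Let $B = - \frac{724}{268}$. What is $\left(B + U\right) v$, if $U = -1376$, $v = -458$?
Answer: $\frac{42306834}{67} \approx 6.3145 \cdot 10^{5}$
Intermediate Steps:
$B = - \frac{181}{67}$ ($B = \left(-724\right) \frac{1}{268} = - \frac{181}{67} \approx -2.7015$)
$\left(B + U\right) v = \left(- \frac{181}{67} - 1376\right) \left(-458\right) = \left(- \frac{92373}{67}\right) \left(-458\right) = \frac{42306834}{67}$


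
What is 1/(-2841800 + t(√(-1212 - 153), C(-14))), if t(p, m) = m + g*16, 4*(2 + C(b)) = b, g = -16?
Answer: -2/5684123 ≈ -3.5186e-7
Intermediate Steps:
C(b) = -2 + b/4
t(p, m) = -256 + m (t(p, m) = m - 16*16 = m - 256 = -256 + m)
1/(-2841800 + t(√(-1212 - 153), C(-14))) = 1/(-2841800 + (-256 + (-2 + (¼)*(-14)))) = 1/(-2841800 + (-256 + (-2 - 7/2))) = 1/(-2841800 + (-256 - 11/2)) = 1/(-2841800 - 523/2) = 1/(-5684123/2) = -2/5684123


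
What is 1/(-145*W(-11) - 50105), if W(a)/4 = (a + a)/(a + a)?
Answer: -1/50685 ≈ -1.9730e-5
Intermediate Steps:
W(a) = 4 (W(a) = 4*((a + a)/(a + a)) = 4*((2*a)/((2*a))) = 4*((2*a)*(1/(2*a))) = 4*1 = 4)
1/(-145*W(-11) - 50105) = 1/(-145*4 - 50105) = 1/(-580 - 50105) = 1/(-50685) = -1/50685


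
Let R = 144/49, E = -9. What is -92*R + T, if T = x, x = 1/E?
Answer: -119281/441 ≈ -270.48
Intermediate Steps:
x = -⅑ (x = 1/(-9) = -⅑ ≈ -0.11111)
R = 144/49 (R = 144*(1/49) = 144/49 ≈ 2.9388)
T = -⅑ ≈ -0.11111
-92*R + T = -92*144/49 - ⅑ = -13248/49 - ⅑ = -119281/441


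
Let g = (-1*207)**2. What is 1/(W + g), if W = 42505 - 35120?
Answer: 1/50234 ≈ 1.9907e-5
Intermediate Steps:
W = 7385
g = 42849 (g = (-207)**2 = 42849)
1/(W + g) = 1/(7385 + 42849) = 1/50234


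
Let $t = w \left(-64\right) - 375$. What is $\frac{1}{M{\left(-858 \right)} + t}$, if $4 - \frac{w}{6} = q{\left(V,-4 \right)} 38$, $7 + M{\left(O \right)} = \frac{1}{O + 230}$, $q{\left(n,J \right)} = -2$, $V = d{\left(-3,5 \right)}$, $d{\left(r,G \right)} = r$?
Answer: $- \frac{628}{19532057} \approx -3.2152 \cdot 10^{-5}$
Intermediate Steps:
$V = -3$
$M{\left(O \right)} = -7 + \frac{1}{230 + O}$ ($M{\left(O \right)} = -7 + \frac{1}{O + 230} = -7 + \frac{1}{230 + O}$)
$w = 480$ ($w = 24 - 6 \left(\left(-2\right) 38\right) = 24 - -456 = 24 + 456 = 480$)
$t = -31095$ ($t = 480 \left(-64\right) - 375 = -30720 - 375 = -31095$)
$\frac{1}{M{\left(-858 \right)} + t} = \frac{1}{\frac{-1609 - -6006}{230 - 858} - 31095} = \frac{1}{\frac{-1609 + 6006}{-628} - 31095} = \frac{1}{\left(- \frac{1}{628}\right) 4397 - 31095} = \frac{1}{- \frac{4397}{628} - 31095} = \frac{1}{- \frac{19532057}{628}} = - \frac{628}{19532057}$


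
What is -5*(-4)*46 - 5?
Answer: 915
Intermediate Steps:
-5*(-4)*46 - 5 = 20*46 - 5 = 920 - 5 = 915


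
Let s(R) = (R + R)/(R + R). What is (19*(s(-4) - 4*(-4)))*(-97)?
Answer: -31331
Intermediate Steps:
s(R) = 1 (s(R) = (2*R)/((2*R)) = (2*R)*(1/(2*R)) = 1)
(19*(s(-4) - 4*(-4)))*(-97) = (19*(1 - 4*(-4)))*(-97) = (19*(1 + 16))*(-97) = (19*17)*(-97) = 323*(-97) = -31331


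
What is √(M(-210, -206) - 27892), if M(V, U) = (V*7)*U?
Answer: 4*√17183 ≈ 524.34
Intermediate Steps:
M(V, U) = 7*U*V (M(V, U) = (7*V)*U = 7*U*V)
√(M(-210, -206) - 27892) = √(7*(-206)*(-210) - 27892) = √(302820 - 27892) = √274928 = 4*√17183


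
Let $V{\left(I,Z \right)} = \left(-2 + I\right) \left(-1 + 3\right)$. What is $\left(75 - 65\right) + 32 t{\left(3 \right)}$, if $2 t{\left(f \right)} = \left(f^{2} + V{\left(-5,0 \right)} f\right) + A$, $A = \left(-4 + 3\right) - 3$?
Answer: $-582$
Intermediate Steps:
$V{\left(I,Z \right)} = -4 + 2 I$ ($V{\left(I,Z \right)} = \left(-2 + I\right) 2 = -4 + 2 I$)
$A = -4$ ($A = -1 - 3 = -4$)
$t{\left(f \right)} = -2 + \frac{f^{2}}{2} - 7 f$ ($t{\left(f \right)} = \frac{\left(f^{2} + \left(-4 + 2 \left(-5\right)\right) f\right) - 4}{2} = \frac{\left(f^{2} + \left(-4 - 10\right) f\right) - 4}{2} = \frac{\left(f^{2} - 14 f\right) - 4}{2} = \frac{-4 + f^{2} - 14 f}{2} = -2 + \frac{f^{2}}{2} - 7 f$)
$\left(75 - 65\right) + 32 t{\left(3 \right)} = \left(75 - 65\right) + 32 \left(-2 + \frac{3^{2}}{2} - 21\right) = 10 + 32 \left(-2 + \frac{1}{2} \cdot 9 - 21\right) = 10 + 32 \left(-2 + \frac{9}{2} - 21\right) = 10 + 32 \left(- \frac{37}{2}\right) = 10 - 592 = -582$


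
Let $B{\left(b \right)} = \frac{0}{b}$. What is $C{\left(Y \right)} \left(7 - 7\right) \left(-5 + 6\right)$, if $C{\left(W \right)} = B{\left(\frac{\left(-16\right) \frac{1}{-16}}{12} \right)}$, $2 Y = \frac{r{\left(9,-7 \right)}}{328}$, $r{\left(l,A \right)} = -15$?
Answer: $0$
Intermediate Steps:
$B{\left(b \right)} = 0$
$Y = - \frac{15}{656}$ ($Y = \frac{\left(-15\right) \frac{1}{328}}{2} = \frac{1}{2} \left(- \frac{15}{328}\right) = - \frac{15}{656} \approx -0.022866$)
$C{\left(W \right)} = 0$
$C{\left(Y \right)} \left(7 - 7\right) \left(-5 + 6\right) = 0 \left(7 - 7\right) \left(-5 + 6\right) = 0 \cdot 0 \cdot 1 = 0 \cdot 0 = 0$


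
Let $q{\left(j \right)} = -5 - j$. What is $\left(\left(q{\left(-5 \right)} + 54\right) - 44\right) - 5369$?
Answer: $-5359$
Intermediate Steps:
$\left(\left(q{\left(-5 \right)} + 54\right) - 44\right) - 5369 = \left(\left(\left(-5 - -5\right) + 54\right) - 44\right) - 5369 = \left(\left(\left(-5 + 5\right) + 54\right) - 44\right) - 5369 = \left(\left(0 + 54\right) - 44\right) - 5369 = \left(54 - 44\right) - 5369 = 10 - 5369 = -5359$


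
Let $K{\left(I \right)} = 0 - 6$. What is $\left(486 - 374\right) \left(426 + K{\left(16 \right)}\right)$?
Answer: $47040$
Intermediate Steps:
$K{\left(I \right)} = -6$
$\left(486 - 374\right) \left(426 + K{\left(16 \right)}\right) = \left(486 - 374\right) \left(426 - 6\right) = 112 \cdot 420 = 47040$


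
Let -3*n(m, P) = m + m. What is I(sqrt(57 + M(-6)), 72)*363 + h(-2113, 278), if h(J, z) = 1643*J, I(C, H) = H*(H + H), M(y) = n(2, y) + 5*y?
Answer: 291925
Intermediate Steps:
n(m, P) = -2*m/3 (n(m, P) = -(m + m)/3 = -2*m/3)
M(y) = -4/3 + 5*y (M(y) = -2/3*2 + 5*y = -4/3 + 5*y)
I(C, H) = 2*H**2 (I(C, H) = H*(2*H) = 2*H**2)
I(sqrt(57 + M(-6)), 72)*363 + h(-2113, 278) = (2*72**2)*363 + 1643*(-2113) = (2*5184)*363 - 3471659 = 10368*363 - 3471659 = 3763584 - 3471659 = 291925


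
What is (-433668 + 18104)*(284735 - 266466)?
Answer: -7591938716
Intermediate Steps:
(-433668 + 18104)*(284735 - 266466) = -415564*18269 = -7591938716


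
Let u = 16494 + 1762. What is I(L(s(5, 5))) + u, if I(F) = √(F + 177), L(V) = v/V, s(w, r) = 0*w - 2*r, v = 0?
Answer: 18256 + √177 ≈ 18269.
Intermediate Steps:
s(w, r) = -2*r (s(w, r) = 0 - 2*r = -2*r)
L(V) = 0 (L(V) = 0/V = 0)
u = 18256
I(F) = √(177 + F)
I(L(s(5, 5))) + u = √(177 + 0) + 18256 = √177 + 18256 = 18256 + √177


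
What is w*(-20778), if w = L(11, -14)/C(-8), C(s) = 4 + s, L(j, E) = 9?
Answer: 93501/2 ≈ 46751.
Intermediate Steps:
w = -9/4 (w = 9/(4 - 8) = 9/(-4) = 9*(-¼) = -9/4 ≈ -2.2500)
w*(-20778) = -9/4*(-20778) = 93501/2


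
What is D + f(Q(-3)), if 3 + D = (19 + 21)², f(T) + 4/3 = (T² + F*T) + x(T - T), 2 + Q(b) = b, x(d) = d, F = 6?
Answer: 4772/3 ≈ 1590.7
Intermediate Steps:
Q(b) = -2 + b
f(T) = -4/3 + T² + 6*T (f(T) = -4/3 + ((T² + 6*T) + (T - T)) = -4/3 + ((T² + 6*T) + 0) = -4/3 + (T² + 6*T) = -4/3 + T² + 6*T)
D = 1597 (D = -3 + (19 + 21)² = -3 + 40² = -3 + 1600 = 1597)
D + f(Q(-3)) = 1597 + (-4/3 + (-2 - 3)² + 6*(-2 - 3)) = 1597 + (-4/3 + (-5)² + 6*(-5)) = 1597 + (-4/3 + 25 - 30) = 1597 - 19/3 = 4772/3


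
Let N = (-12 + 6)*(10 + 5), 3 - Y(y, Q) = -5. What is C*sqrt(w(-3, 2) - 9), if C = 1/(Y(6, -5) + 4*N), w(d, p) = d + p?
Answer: -I*sqrt(10)/352 ≈ -0.0089837*I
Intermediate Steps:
Y(y, Q) = 8 (Y(y, Q) = 3 - 1*(-5) = 3 + 5 = 8)
N = -90 (N = -6*15 = -90)
C = -1/352 (C = 1/(8 + 4*(-90)) = 1/(8 - 360) = 1/(-352) = -1/352 ≈ -0.0028409)
C*sqrt(w(-3, 2) - 9) = -sqrt((-3 + 2) - 9)/352 = -sqrt(-1 - 9)/352 = -I*sqrt(10)/352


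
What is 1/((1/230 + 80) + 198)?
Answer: 230/63941 ≈ 0.0035971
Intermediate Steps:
1/((1/230 + 80) + 198) = 1/(18401/230 + 198) = 1/(63941/230) = 230/63941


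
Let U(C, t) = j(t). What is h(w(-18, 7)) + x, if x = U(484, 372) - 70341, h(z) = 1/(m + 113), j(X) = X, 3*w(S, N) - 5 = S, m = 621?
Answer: -51357245/734 ≈ -69969.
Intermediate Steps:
w(S, N) = 5/3 + S/3
U(C, t) = t
h(z) = 1/734 (h(z) = 1/(621 + 113) = 1/734)
x = -69969 (x = 372 - 70341 = -69969)
h(w(-18, 7)) + x = 1/734 - 69969 = -51357245/734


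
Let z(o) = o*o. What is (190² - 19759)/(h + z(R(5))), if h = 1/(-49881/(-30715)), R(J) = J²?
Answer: 815105421/31206340 ≈ 26.120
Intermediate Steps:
h = 30715/49881 (h = 1/(-49881*(-1/30715)) = 1/(49881/30715) = 30715/49881 ≈ 0.61577)
z(o) = o²
(190² - 19759)/(h + z(R(5))) = (190² - 19759)/(30715/49881 + (5²)²) = (36100 - 19759)/(30715/49881 + 25²) = 16341/(30715/49881 + 625) = 16341/(31206340/49881) = 16341*(49881/31206340) = 815105421/31206340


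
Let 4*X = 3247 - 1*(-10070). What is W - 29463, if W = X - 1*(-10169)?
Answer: -63859/4 ≈ -15965.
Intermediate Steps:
X = 13317/4 (X = (3247 - 1*(-10070))/4 = (3247 + 10070)/4 = (¼)*13317 = 13317/4 ≈ 3329.3)
W = 53993/4 (W = 13317/4 - 1*(-10169) = 13317/4 + 10169 = 53993/4 ≈ 13498.)
W - 29463 = 53993/4 - 29463 = -63859/4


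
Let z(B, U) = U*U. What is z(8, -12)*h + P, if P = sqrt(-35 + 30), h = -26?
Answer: -3744 + I*sqrt(5) ≈ -3744.0 + 2.2361*I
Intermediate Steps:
z(B, U) = U**2
P = I*sqrt(5) (P = sqrt(-5) = I*sqrt(5) ≈ 2.2361*I)
z(8, -12)*h + P = (-12)**2*(-26) + I*sqrt(5) = 144*(-26) + I*sqrt(5) = -3744 + I*sqrt(5)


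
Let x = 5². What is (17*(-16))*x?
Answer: -6800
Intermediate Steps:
x = 25
(17*(-16))*x = (17*(-16))*25 = -272*25 = -6800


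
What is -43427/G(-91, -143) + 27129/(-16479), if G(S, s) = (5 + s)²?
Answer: -136919801/34869564 ≈ -3.9266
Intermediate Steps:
-43427/G(-91, -143) + 27129/(-16479) = -43427/(5 - 143)² + 27129/(-16479) = -43427/((-138)²) + 27129*(-1/16479) = -43427/19044 - 9043/5493 = -136919801/34869564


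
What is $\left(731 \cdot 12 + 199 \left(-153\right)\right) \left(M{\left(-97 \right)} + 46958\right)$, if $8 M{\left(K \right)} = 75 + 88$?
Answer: $- \frac{8146050225}{8} \approx -1.0183 \cdot 10^{9}$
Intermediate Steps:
$M{\left(K \right)} = \frac{163}{8}$ ($M{\left(K \right)} = \frac{75 + 88}{8} = \frac{1}{8} \cdot 163 = \frac{163}{8}$)
$\left(731 \cdot 12 + 199 \left(-153\right)\right) \left(M{\left(-97 \right)} + 46958\right) = \left(731 \cdot 12 + 199 \left(-153\right)\right) \left(\frac{163}{8} + 46958\right) = \left(8772 - 30447\right) \frac{375827}{8} = \left(-21675\right) \frac{375827}{8} = - \frac{8146050225}{8}$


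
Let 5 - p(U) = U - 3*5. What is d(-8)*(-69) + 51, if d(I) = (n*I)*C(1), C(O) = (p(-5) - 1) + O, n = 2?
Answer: 27651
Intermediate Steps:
p(U) = 20 - U (p(U) = 5 - (U - 3*5) = 5 - (U - 15) = 5 - (-15 + U) = 5 + (15 - U) = 20 - U)
C(O) = 24 + O (C(O) = ((20 - 1*(-5)) - 1) + O = ((20 + 5) - 1) + O = (25 - 1) + O = 24 + O)
d(I) = 50*I (d(I) = (2*I)*(24 + 1) = (2*I)*25 = 50*I)
d(-8)*(-69) + 51 = (50*(-8))*(-69) + 51 = -400*(-69) + 51 = 27600 + 51 = 27651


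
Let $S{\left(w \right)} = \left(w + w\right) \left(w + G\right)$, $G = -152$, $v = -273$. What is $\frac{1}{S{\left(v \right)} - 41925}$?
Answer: $\frac{1}{190125} \approx 5.2597 \cdot 10^{-6}$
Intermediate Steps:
$S{\left(w \right)} = 2 w \left(-152 + w\right)$ ($S{\left(w \right)} = \left(w + w\right) \left(w - 152\right) = 2 w \left(-152 + w\right)$)
$\frac{1}{S{\left(v \right)} - 41925} = \frac{1}{2 \left(-273\right) \left(-152 - 273\right) - 41925} = \frac{1}{2 \left(-273\right) \left(-425\right) - 41925} = \frac{1}{232050 - 41925} = \frac{1}{190125}$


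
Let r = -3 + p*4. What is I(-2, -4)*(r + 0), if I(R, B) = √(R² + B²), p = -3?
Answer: -30*√5 ≈ -67.082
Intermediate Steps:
I(R, B) = √(B² + R²)
r = -15 (r = -3 - 3*4 = -3 - 12 = -15)
I(-2, -4)*(r + 0) = √((-4)² + (-2)²)*(-15 + 0) = √(16 + 4)*(-15) = √20*(-15) = (2*√5)*(-15) = -30*√5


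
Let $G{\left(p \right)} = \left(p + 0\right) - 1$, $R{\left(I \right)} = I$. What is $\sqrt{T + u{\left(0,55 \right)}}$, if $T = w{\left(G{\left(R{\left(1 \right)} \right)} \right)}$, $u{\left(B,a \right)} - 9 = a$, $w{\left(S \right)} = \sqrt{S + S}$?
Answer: $8$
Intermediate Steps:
$G{\left(p \right)} = -1 + p$ ($G{\left(p \right)} = p - 1 = -1 + p$)
$w{\left(S \right)} = \sqrt{2} \sqrt{S}$ ($w{\left(S \right)} = \sqrt{2 S} = \sqrt{2} \sqrt{S}$)
$u{\left(B,a \right)} = 9 + a$
$T = 0$ ($T = \sqrt{2} \sqrt{-1 + 1} = \sqrt{2} \sqrt{0} = \sqrt{2} \cdot 0 = 0$)
$\sqrt{T + u{\left(0,55 \right)}} = \sqrt{0 + \left(9 + 55\right)} = \sqrt{0 + 64} = \sqrt{64} = 8$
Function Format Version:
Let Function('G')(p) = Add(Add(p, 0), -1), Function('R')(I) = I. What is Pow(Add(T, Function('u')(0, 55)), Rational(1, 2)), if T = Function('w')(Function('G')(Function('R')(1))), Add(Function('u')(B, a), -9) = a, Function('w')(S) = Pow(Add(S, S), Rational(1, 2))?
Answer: 8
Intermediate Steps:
Function('G')(p) = Add(-1, p) (Function('G')(p) = Add(p, -1) = Add(-1, p))
Function('w')(S) = Mul(Pow(2, Rational(1, 2)), Pow(S, Rational(1, 2))) (Function('w')(S) = Pow(Mul(2, S), Rational(1, 2)) = Mul(Pow(2, Rational(1, 2)), Pow(S, Rational(1, 2))))
Function('u')(B, a) = Add(9, a)
T = 0 (T = Mul(Pow(2, Rational(1, 2)), Pow(Add(-1, 1), Rational(1, 2))) = Mul(Pow(2, Rational(1, 2)), Pow(0, Rational(1, 2))) = Mul(Pow(2, Rational(1, 2)), 0) = 0)
Pow(Add(T, Function('u')(0, 55)), Rational(1, 2)) = Pow(Add(0, Add(9, 55)), Rational(1, 2)) = Pow(Add(0, 64), Rational(1, 2)) = Pow(64, Rational(1, 2)) = 8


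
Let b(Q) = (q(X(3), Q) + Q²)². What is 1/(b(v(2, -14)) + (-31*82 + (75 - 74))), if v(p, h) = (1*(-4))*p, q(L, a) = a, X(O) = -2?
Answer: 1/595 ≈ 0.0016807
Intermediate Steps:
v(p, h) = -4*p
b(Q) = (Q + Q²)²
1/(b(v(2, -14)) + (-31*82 + (75 - 74))) = 1/((-4*2)²*(1 - 4*2)² + (-31*82 + (75 - 74))) = 1/((-8)²*(1 - 8)² + (-2542 + 1)) = 1/(64*(-7)² - 2541) = 1/(64*49 - 2541) = 1/(3136 - 2541) = 1/595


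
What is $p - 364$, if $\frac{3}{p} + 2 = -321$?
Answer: $- \frac{117575}{323} \approx -364.01$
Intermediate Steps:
$p = - \frac{3}{323}$ ($p = \frac{3}{-2 - 321} = \frac{3}{-323} = 3 \left(- \frac{1}{323}\right) = - \frac{3}{323} \approx -0.0092879$)
$p - 364 = - \frac{3}{323} - 364 = - \frac{117575}{323}$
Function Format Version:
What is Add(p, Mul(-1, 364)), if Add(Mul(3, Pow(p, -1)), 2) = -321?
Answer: Rational(-117575, 323) ≈ -364.01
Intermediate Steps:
p = Rational(-3, 323) (p = Mul(3, Pow(Add(-2, -321), -1)) = Mul(3, Pow(-323, -1)) = Mul(3, Rational(-1, 323)) = Rational(-3, 323) ≈ -0.0092879)
Add(p, Mul(-1, 364)) = Add(Rational(-3, 323), Mul(-1, 364)) = Add(Rational(-3, 323), -364) = Rational(-117575, 323)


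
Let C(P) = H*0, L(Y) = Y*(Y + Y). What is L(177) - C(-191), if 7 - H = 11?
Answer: 62658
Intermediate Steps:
H = -4 (H = 7 - 1*11 = 7 - 11 = -4)
L(Y) = 2*Y² (L(Y) = Y*(2*Y) = 2*Y²)
C(P) = 0 (C(P) = -4*0 = 0)
L(177) - C(-191) = 2*177² - 1*0 = 2*31329 + 0 = 62658 + 0 = 62658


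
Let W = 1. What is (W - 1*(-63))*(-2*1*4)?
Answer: -512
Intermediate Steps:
(W - 1*(-63))*(-2*1*4) = (1 - 1*(-63))*(-2*1*4) = (1 + 63)*(-2*4) = 64*(-8) = -512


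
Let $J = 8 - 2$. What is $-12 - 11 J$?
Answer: $-78$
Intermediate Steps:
$J = 6$
$-12 - 11 J = -12 - 66 = -78$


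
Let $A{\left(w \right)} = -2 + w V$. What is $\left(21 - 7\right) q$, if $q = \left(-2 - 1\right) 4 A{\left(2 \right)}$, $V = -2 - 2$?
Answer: $1680$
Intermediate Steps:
$V = -4$
$A{\left(w \right)} = -2 - 4 w$ ($A{\left(w \right)} = -2 + w \left(-4\right) = -2 - 4 w$)
$q = 120$ ($q = \left(-2 - 1\right) 4 \left(-2 - 8\right) = \left(-3\right) 4 \left(-10\right) = \left(-12\right) \left(-10\right) = 120$)
$\left(21 - 7\right) q = \left(21 - 7\right) 120 = 14 \cdot 120 = 1680$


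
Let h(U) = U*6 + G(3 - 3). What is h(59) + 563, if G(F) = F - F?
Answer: 917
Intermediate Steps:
G(F) = 0
h(U) = 6*U (h(U) = U*6 + 0 = 6*U + 0 = 6*U)
h(59) + 563 = 6*59 + 563 = 354 + 563 = 917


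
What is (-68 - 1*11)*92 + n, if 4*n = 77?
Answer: -28995/4 ≈ -7248.8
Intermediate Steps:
n = 77/4 (n = (¼)*77 = 77/4 ≈ 19.250)
(-68 - 1*11)*92 + n = (-68 - 1*11)*92 + 77/4 = (-68 - 11)*92 + 77/4 = -79*92 + 77/4 = -7268 + 77/4 = -28995/4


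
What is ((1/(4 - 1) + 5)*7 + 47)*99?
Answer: 8349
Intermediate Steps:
((1/(4 - 1) + 5)*7 + 47)*99 = ((1/3 + 5)*7 + 47)*99 = ((⅓ + 5)*7 + 47)*99 = ((16/3)*7 + 47)*99 = (112/3 + 47)*99 = (253/3)*99 = 8349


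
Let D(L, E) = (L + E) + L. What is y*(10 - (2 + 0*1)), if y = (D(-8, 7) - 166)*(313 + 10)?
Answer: -452200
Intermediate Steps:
D(L, E) = E + 2*L (D(L, E) = (E + L) + L = E + 2*L)
y = -56525 (y = ((7 + 2*(-8)) - 166)*(313 + 10) = ((7 - 16) - 166)*323 = (-9 - 166)*323 = -175*323 = -56525)
y*(10 - (2 + 0*1)) = -56525*(10 - (2 + 0*1)) = -56525*(10 - (2 + 0)) = -56525*(10 - 1*2) = -56525*(10 - 2) = -56525*8 = -452200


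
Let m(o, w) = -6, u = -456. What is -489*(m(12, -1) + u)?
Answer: 225918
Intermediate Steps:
-489*(m(12, -1) + u) = -489*(-6 - 456) = -489*(-462) = 225918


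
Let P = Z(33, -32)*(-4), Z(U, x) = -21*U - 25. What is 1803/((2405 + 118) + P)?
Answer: 1803/5395 ≈ 0.33420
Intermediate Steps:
Z(U, x) = -25 - 21*U
P = 2872 (P = (-25 - 21*33)*(-4) = (-25 - 693)*(-4) = -718*(-4) = 2872)
1803/((2405 + 118) + P) = 1803/((2405 + 118) + 2872) = 1803/(2523 + 2872) = 1803/5395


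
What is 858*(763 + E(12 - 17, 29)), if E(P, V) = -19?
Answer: 638352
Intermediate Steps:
858*(763 + E(12 - 17, 29)) = 858*(763 - 19) = 858*744 = 638352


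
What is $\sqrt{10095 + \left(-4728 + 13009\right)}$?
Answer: $2 \sqrt{4594} \approx 135.56$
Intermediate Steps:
$\sqrt{10095 + \left(-4728 + 13009\right)} = \sqrt{10095 + 8281} = \sqrt{18376} = 2 \sqrt{4594}$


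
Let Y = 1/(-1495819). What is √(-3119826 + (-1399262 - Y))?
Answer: I*√59830438321371421/115063 ≈ 2125.8*I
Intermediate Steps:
Y = -1/1495819 ≈ -6.6853e-7
√(-3119826 + (-1399262 - Y)) = √(-3119826 + (-1399262 - 1*(-1/1495819))) = √(-3119826 + (-1399262 + 1/1495819)) = √(-3119826 - 2093042685577/1495819) = √(-6759737693071/1495819) = I*√59830438321371421/115063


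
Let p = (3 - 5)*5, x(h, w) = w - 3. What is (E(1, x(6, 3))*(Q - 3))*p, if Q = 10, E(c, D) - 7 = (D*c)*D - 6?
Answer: -70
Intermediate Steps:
x(h, w) = -3 + w
E(c, D) = 1 + c*D**2 (E(c, D) = 7 + ((D*c)*D - 6) = 7 + (c*D**2 - 6) = 7 + (-6 + c*D**2) = 1 + c*D**2)
p = -10 (p = -2*5 = -10)
(E(1, x(6, 3))*(Q - 3))*p = ((1 + 1*(-3 + 3)**2)*(10 - 3))*(-10) = ((1 + 1*0**2)*7)*(-10) = ((1 + 1*0)*7)*(-10) = ((1 + 0)*7)*(-10) = (1*7)*(-10) = 7*(-10) = -70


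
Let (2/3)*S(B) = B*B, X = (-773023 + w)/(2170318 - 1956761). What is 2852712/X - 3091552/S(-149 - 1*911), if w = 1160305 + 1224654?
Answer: 1782584552442203/4716591900 ≈ 3.7794e+5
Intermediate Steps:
w = 2384959
X = 1611936/213557 (X = (-773023 + 2384959)/(2170318 - 1956761) = 1611936/213557 ≈ 7.5480)
S(B) = 3*B²/2 (S(B) = 3*(B*B)/2 = 3*B²/2)
2852712/X - 3091552/S(-149 - 1*911) = 2852712/(1611936/213557) - 3091552*2/(3*(-149 - 1*911)²) = 2852712*(213557/1611936) - 3091552*2/(3*(-149 - 911)²) = 8461341897/22388 - 3091552/((3/2)*(-1060)²) = 8461341897/22388 - 3091552/((3/2)*1123600) = 8461341897/22388 - 3091552/1685400 = 8461341897/22388 - 3091552*1/1685400 = 8461341897/22388 - 386444/210675 = 1782584552442203/4716591900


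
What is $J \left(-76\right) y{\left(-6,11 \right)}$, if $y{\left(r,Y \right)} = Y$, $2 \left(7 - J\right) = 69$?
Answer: $22990$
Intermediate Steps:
$J = - \frac{55}{2}$ ($J = 7 - \frac{69}{2} = - \frac{55}{2} \approx -27.5$)
$J \left(-76\right) y{\left(-6,11 \right)} = \left(- \frac{55}{2}\right) \left(-76\right) 11 = 2090 \cdot 11 = 22990$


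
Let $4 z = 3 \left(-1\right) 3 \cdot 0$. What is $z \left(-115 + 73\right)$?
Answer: $0$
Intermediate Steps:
$z = 0$ ($z = \frac{3 \left(-1\right) 3 \cdot 0}{4} = \frac{\left(-3\right) 0}{4} = \frac{1}{4} \cdot 0 = 0$)
$z \left(-115 + 73\right) = 0 \left(-115 + 73\right) = 0 \left(-42\right) = 0$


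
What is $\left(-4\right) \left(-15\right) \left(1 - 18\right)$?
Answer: $-1020$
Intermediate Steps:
$\left(-4\right) \left(-15\right) \left(1 - 18\right) = 60 \left(-17\right) = -1020$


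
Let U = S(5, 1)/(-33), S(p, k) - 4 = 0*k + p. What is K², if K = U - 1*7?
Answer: 6400/121 ≈ 52.893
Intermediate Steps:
S(p, k) = 4 + p (S(p, k) = 4 + (0*k + p) = 4 + (0 + p) = 4 + p)
U = -3/11 (U = (4 + 5)/(-33) = 9*(-1/33) = -3/11 ≈ -0.27273)
K = -80/11 (K = -3/11 - 1*7 = -3/11 - 7 = -80/11 ≈ -7.2727)
K² = (-80/11)² = 6400/121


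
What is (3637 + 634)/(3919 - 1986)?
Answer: 4271/1933 ≈ 2.2095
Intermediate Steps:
(3637 + 634)/(3919 - 1986) = 4271/1933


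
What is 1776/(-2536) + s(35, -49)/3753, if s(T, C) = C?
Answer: -848699/1189701 ≈ -0.71337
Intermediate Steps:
1776/(-2536) + s(35, -49)/3753 = 1776/(-2536) - 49/3753 = 1776*(-1/2536) - 49*1/3753 = -222/317 - 49/3753 = -848699/1189701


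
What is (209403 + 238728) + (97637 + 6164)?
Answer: 551932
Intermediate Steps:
(209403 + 238728) + (97637 + 6164) = 448131 + 103801 = 551932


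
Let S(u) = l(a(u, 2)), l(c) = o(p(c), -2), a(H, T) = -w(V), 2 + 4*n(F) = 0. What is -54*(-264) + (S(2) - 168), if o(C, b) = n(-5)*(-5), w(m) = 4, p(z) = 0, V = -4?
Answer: 28181/2 ≈ 14091.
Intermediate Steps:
n(F) = -½ (n(F) = -½ + (¼)*0 = -½ + 0 = -½)
a(H, T) = -4 (a(H, T) = -1*4 = -4)
o(C, b) = 5/2 (o(C, b) = -½*(-5) = 5/2)
l(c) = 5/2
S(u) = 5/2
-54*(-264) + (S(2) - 168) = -54*(-264) + (5/2 - 168) = 14256 - 331/2 = 28181/2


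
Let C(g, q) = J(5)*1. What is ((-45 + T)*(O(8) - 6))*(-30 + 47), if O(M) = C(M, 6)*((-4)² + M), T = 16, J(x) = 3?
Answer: -32538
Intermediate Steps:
C(g, q) = 3 (C(g, q) = 3*1 = 3)
O(M) = 48 + 3*M (O(M) = 3*((-4)² + M) = 3*(16 + M) = 48 + 3*M)
((-45 + T)*(O(8) - 6))*(-30 + 47) = ((-45 + 16)*((48 + 3*8) - 6))*(-30 + 47) = -29*((48 + 24) - 6)*17 = -29*(72 - 6)*17 = -29*66*17 = -1914*17 = -32538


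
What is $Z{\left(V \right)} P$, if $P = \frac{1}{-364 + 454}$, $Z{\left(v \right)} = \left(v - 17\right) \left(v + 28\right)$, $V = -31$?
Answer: $\frac{8}{5} \approx 1.6$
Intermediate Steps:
$Z{\left(v \right)} = \left(-17 + v\right) \left(28 + v\right)$
$P = \frac{1}{90} \approx 0.011111$
$Z{\left(V \right)} P = \left(-476 + \left(-31\right)^{2} + 11 \left(-31\right)\right) \frac{1}{90} = \left(-476 + 961 - 341\right) \frac{1}{90} = 144 \cdot \frac{1}{90} = \frac{8}{5}$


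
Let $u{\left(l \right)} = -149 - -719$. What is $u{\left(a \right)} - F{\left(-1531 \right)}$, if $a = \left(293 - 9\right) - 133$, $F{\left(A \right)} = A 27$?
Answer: $41907$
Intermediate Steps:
$F{\left(A \right)} = 27 A$
$a = 151$ ($a = 284 - 133 = 151$)
$u{\left(l \right)} = 570$ ($u{\left(l \right)} = -149 + 719 = 570$)
$u{\left(a \right)} - F{\left(-1531 \right)} = 570 - 27 \left(-1531\right) = 570 - -41337 = 570 + 41337 = 41907$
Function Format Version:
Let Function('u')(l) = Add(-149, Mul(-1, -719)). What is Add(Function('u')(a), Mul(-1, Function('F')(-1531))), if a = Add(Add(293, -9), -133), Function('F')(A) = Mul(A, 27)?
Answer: 41907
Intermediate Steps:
Function('F')(A) = Mul(27, A)
a = 151 (a = Add(284, -133) = 151)
Function('u')(l) = 570 (Function('u')(l) = Add(-149, 719) = 570)
Add(Function('u')(a), Mul(-1, Function('F')(-1531))) = Add(570, Mul(-1, Mul(27, -1531))) = Add(570, Mul(-1, -41337)) = Add(570, 41337) = 41907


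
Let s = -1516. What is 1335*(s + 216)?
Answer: -1735500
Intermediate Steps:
1335*(s + 216) = 1335*(-1516 + 216) = 1335*(-1300) = -1735500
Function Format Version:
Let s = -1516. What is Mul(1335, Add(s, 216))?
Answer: -1735500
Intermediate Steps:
Mul(1335, Add(s, 216)) = Mul(1335, Add(-1516, 216)) = Mul(1335, -1300) = -1735500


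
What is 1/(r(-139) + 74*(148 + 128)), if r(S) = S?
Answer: 1/20285 ≈ 4.9298e-5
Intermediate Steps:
1/(r(-139) + 74*(148 + 128)) = 1/(-139 + 74*(148 + 128)) = 1/(-139 + 74*276) = 1/(-139 + 20424) = 1/20285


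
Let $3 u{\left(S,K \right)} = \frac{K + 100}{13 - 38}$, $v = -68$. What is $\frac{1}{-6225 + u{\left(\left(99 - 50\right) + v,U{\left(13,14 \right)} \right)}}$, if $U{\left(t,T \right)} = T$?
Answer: $- \frac{25}{155663} \approx -0.0001606$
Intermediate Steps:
$u{\left(S,K \right)} = - \frac{4}{3} - \frac{K}{75}$ ($u{\left(S,K \right)} = \frac{\left(K + 100\right) \frac{1}{13 - 38}}{3} = \frac{\left(100 + K\right) \frac{1}{-25}}{3} = \frac{\left(100 + K\right) \left(- \frac{1}{25}\right)}{3} = \frac{-4 - \frac{K}{25}}{3} = - \frac{4}{3} - \frac{K}{75}$)
$\frac{1}{-6225 + u{\left(\left(99 - 50\right) + v,U{\left(13,14 \right)} \right)}} = \frac{1}{-6225 - \frac{38}{25}} = \frac{1}{- \frac{155663}{25}} = - \frac{25}{155663}$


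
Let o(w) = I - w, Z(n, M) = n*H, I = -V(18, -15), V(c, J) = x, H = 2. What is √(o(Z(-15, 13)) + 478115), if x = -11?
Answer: 2*√119539 ≈ 691.49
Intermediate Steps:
V(c, J) = -11
I = 11 (I = -1*(-11) = 11)
Z(n, M) = 2*n (Z(n, M) = n*2 = 2*n)
o(w) = 11 - w
√(o(Z(-15, 13)) + 478115) = √((11 - 2*(-15)) + 478115) = √((11 - 1*(-30)) + 478115) = √((11 + 30) + 478115) = √(41 + 478115) = √478156 = 2*√119539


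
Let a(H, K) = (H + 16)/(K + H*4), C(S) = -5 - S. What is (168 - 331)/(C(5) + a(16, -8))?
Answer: 1141/66 ≈ 17.288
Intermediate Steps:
a(H, K) = (16 + H)/(K + 4*H)
(168 - 331)/(C(5) + a(16, -8)) = (168 - 331)/((-5 - 1*5) + (16 + 16)/(-8 + 4*16)) = -163/((-5 - 5) + 32/(-8 + 64)) = -163/(-10 + 32/56) = -163/(-10 + (1/56)*32) = -163/(-10 + 4/7) = -163/(-66/7) = -163*(-7/66) = 1141/66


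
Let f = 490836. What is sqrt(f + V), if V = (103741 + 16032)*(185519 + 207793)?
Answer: 2*sqrt(11777162253) ≈ 2.1705e+5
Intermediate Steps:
V = 47108158176 (V = 119773*393312 = 47108158176)
sqrt(f + V) = sqrt(490836 + 47108158176) = sqrt(47108649012) = 2*sqrt(11777162253)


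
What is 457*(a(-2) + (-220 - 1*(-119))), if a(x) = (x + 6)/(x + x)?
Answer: -46614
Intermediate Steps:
a(x) = (6 + x)/(2*x) (a(x) = (6 + x)/((2*x)) = (6 + x)*(1/(2*x)) = (6 + x)/(2*x))
457*(a(-2) + (-220 - 1*(-119))) = 457*((½)*(6 - 2)/(-2) + (-220 - 1*(-119))) = 457*((½)*(-½)*4 + (-220 + 119)) = 457*(-1 - 101) = 457*(-102) = -46614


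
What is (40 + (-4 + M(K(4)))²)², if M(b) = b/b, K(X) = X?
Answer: 2401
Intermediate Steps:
M(b) = 1
(40 + (-4 + M(K(4)))²)² = (40 + (-4 + 1)²)² = (40 + (-3)²)² = (40 + 9)² = 49² = 2401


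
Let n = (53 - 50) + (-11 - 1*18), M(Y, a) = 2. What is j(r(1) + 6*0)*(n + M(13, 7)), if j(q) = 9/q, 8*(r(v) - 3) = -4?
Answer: -432/5 ≈ -86.400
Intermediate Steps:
r(v) = 5/2 (r(v) = 3 + (⅛)*(-4) = 3 - ½ = 5/2)
n = -26 (n = 3 + (-11 - 18) = 3 - 29 = -26)
j(r(1) + 6*0)*(n + M(13, 7)) = (9/(5/2 + 6*0))*(-26 + 2) = (9/(5/2 + 0))*(-24) = (9/(5/2))*(-24) = (9*(⅖))*(-24) = (18/5)*(-24) = -432/5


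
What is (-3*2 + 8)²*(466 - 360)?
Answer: 424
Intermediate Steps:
(-3*2 + 8)²*(466 - 360) = (-6 + 8)²*106 = 2²*106 = 4*106 = 424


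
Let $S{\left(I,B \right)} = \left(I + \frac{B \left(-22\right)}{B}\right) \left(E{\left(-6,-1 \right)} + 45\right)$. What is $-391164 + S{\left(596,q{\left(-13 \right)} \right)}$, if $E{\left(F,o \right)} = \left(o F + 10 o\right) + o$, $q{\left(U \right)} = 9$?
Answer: $-368204$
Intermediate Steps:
$E{\left(F,o \right)} = 11 o + F o$ ($E{\left(F,o \right)} = \left(F o + 10 o\right) + o = \left(10 o + F o\right) + o = 11 o + F o$)
$S{\left(I,B \right)} = -880 + 40 I$ ($S{\left(I,B \right)} = \left(I + \frac{B \left(-22\right)}{B}\right) \left(- (11 - 6) + 45\right) = \left(I + \frac{\left(-22\right) B}{B}\right) \left(\left(-1\right) 5 + 45\right) = \left(I - 22\right) \left(-5 + 45\right) = \left(-22 + I\right) 40 = -880 + 40 I$)
$-391164 + S{\left(596,q{\left(-13 \right)} \right)} = -391164 + \left(-880 + 40 \cdot 596\right) = -391164 + \left(-880 + 23840\right) = -391164 + 22960 = -368204$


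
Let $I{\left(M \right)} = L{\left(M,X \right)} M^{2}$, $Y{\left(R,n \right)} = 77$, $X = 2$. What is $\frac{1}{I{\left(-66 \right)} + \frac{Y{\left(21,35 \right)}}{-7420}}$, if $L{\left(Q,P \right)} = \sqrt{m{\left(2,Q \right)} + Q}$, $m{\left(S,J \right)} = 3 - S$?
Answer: $- \frac{1060}{125981897184011} - \frac{40449600 i \sqrt{65}}{11452899744001} \approx -8.4139 \cdot 10^{-12} - 2.8474 \cdot 10^{-5} i$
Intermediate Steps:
$L{\left(Q,P \right)} = \sqrt{1 + Q}$ ($L{\left(Q,P \right)} = \sqrt{\left(3 - 2\right) + Q} = \sqrt{1 + Q}$)
$I{\left(M \right)} = M^{2} \sqrt{1 + M}$ ($I{\left(M \right)} = \sqrt{1 + M} M^{2} = M^{2} \sqrt{1 + M}$)
$\frac{1}{I{\left(-66 \right)} + \frac{Y{\left(21,35 \right)}}{-7420}} = \frac{1}{\left(-66\right)^{2} \sqrt{1 - 66} + \frac{77}{-7420}} = \frac{1}{4356 \sqrt{-65} + 77 \left(- \frac{1}{7420}\right)} = \frac{1}{4356 i \sqrt{65} - \frac{11}{1060}} = \frac{1}{- \frac{11}{1060} + 4356 i \sqrt{65}}$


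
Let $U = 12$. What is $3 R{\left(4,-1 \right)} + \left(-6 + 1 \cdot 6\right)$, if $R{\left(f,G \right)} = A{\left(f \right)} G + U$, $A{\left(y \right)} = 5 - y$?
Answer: $33$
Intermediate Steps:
$R{\left(f,G \right)} = 12 + G \left(5 - f\right)$ ($R{\left(f,G \right)} = \left(5 - f\right) G + 12 = G \left(5 - f\right) + 12 = 12 + G \left(5 - f\right)$)
$3 R{\left(4,-1 \right)} + \left(-6 + 1 \cdot 6\right) = 3 \left(12 - - (-5 + 4)\right) + \left(-6 + 1 \cdot 6\right) = 3 \left(12 - \left(-1\right) \left(-1\right)\right) + \left(-6 + 6\right) = 3 \left(12 - 1\right) + 0 = 3 \cdot 11 + 0 = 33 + 0 = 33$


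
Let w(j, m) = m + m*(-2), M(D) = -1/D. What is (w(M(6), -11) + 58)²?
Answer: 4761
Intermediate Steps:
w(j, m) = -m (w(j, m) = m - 2*m = -m)
(w(M(6), -11) + 58)² = (-1*(-11) + 58)² = (11 + 58)² = 69² = 4761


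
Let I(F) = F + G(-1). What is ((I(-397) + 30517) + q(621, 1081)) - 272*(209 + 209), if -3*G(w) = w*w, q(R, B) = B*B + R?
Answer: 3256817/3 ≈ 1.0856e+6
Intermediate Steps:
q(R, B) = R + B**2 (q(R, B) = B**2 + R = R + B**2)
G(w) = -w**2/3 (G(w) = -w*w/3 = -w**2/3)
I(F) = -1/3 + F (I(F) = F - 1/3*(-1)**2 = F - 1/3*1 = F - 1/3 = -1/3 + F)
((I(-397) + 30517) + q(621, 1081)) - 272*(209 + 209) = (((-1/3 - 397) + 30517) + (621 + 1081**2)) - 272*(209 + 209) = ((-1192/3 + 30517) + (621 + 1168561)) - 272*418 = (90359/3 + 1169182) - 113696 = 3597905/3 - 113696 = 3256817/3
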